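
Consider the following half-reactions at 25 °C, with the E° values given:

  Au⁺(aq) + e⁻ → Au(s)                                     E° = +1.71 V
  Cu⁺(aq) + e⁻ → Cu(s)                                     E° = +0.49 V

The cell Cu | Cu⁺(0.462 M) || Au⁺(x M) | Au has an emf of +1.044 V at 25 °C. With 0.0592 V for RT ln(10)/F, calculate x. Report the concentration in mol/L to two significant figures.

Au⁺/Au is the cathode, Cu⁺/Cu the anode: E°cell = +1.22 V, n = 1.
Overall reaction: Au⁺(aq) + Cu(s) → Au(s) + Cu⁺(aq); Q = [Cu⁺]^1/[Au⁺]^1.
From E = E° − (0.0592/n) log Q: log Q = (E° − E)·n/0.0592 = (+1.22 − (+1.044))·1/0.0592 = 2.9730.
So 1·log[Au⁺] = 1·log(0.462) − log Q = -0.3354 − (2.9730) = -3.3084; [Au⁺] = 10^(-3.3084) ≈ 0.00049 M.

0.00049 M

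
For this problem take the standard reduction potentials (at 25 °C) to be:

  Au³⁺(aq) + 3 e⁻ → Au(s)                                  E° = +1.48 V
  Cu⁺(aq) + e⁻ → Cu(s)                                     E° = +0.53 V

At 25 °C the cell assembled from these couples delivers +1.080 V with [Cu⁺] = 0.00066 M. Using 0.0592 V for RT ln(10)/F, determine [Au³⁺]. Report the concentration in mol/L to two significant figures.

Au³⁺/Au is the cathode, Cu⁺/Cu the anode: E°cell = +0.95 V, n = 3.
Overall reaction: Au³⁺(aq) + 3 Cu(s) → Au(s) + 3 Cu⁺(aq); Q = [Cu⁺]^3/[Au³⁺]^1.
From E = E° − (0.0592/n) log Q: log Q = (E° − E)·n/0.0592 = (+0.95 − (+1.080))·3/0.0592 = -6.5878.
So 1·log[Au³⁺] = 3·log(0.00066) − log Q = -9.5414 − (-6.5878) = -2.9536; [Au³⁺] = 10^(-2.9536) ≈ 0.0011 M.

0.0011 M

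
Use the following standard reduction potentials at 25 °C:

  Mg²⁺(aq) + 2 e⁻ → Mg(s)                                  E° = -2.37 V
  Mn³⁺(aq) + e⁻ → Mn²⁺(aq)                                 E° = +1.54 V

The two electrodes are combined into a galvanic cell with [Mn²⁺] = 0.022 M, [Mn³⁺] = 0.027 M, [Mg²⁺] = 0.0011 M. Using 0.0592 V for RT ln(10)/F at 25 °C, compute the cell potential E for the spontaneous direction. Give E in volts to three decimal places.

+4.003 V

Mn³⁺/Mn²⁺ is the cathode (higher E°), Mg²⁺/Mg the anode: E°cell = +1.54 − (-2.37) = +3.91 V, n = 2.
Overall: 2 Mn³⁺(aq) + Mg(s) → 2 Mn²⁺(aq) + Mg²⁺(aq)
Q = [Mn²⁺]^2·[Mg²⁺] / ([Mn³⁺]^2); log Q = -3.136.
E = E° − (0.0592/n) log Q = +3.91 − (0.0592/2)(-3.136) = +4.003 V.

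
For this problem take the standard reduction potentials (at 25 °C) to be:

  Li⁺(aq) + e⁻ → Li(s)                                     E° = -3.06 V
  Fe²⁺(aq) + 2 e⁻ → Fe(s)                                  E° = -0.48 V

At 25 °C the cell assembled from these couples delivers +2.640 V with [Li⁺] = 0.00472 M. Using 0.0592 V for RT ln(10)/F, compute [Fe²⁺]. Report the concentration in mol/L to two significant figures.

0.0024 M

Fe²⁺/Fe is the cathode, Li⁺/Li the anode: E°cell = +2.58 V, n = 2.
Overall reaction: Fe²⁺(aq) + 2 Li(s) → Fe(s) + 2 Li⁺(aq); Q = [Li⁺]^2/[Fe²⁺]^1.
From E = E° − (0.0592/n) log Q: log Q = (E° − E)·n/0.0592 = (+2.58 − (+2.640))·2/0.0592 = -2.0270.
So 1·log[Fe²⁺] = 2·log(0.00472) − log Q = -4.6521 − (-2.0270) = -2.6251; [Fe²⁺] = 10^(-2.6251) ≈ 0.0024 M.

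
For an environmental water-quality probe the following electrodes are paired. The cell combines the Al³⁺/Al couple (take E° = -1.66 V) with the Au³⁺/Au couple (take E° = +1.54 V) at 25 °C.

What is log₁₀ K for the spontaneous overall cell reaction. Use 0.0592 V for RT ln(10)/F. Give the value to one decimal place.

162.2

Cathode: Au³⁺/Au; anode: Al³⁺/Al. E°cell = +3.20 V, n = 3.
log K = nE°cell / 0.0592 = (3)(+3.20) / 0.0592 = 162.2.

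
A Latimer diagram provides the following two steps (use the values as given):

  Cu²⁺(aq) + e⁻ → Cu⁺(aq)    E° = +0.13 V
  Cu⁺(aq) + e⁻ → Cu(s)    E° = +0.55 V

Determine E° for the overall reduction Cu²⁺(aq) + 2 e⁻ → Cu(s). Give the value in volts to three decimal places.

+0.340 V

Standard free energies of sequential steps add: ΔG°₃ = ΔG°₁ + ΔG°₂, so n₃E°₃ = n₁E°₁ + n₂E°₂.
E°₃ = (1×+0.13 + 1×+0.55) / 2 = (+0.680) / 2 = +0.340 V.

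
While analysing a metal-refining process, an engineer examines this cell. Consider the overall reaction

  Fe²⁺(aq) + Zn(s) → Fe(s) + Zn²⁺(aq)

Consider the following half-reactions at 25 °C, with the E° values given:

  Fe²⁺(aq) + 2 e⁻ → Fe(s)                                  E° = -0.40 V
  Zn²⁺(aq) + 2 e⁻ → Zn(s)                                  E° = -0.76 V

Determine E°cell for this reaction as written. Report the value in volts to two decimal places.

+0.36 V

The Fe²⁺/Fe couple has the higher reduction potential, so it is the cathode; Zn²⁺/Zn is oxidised at the anode.
E°cell = E°(cathode) − E°(anode) = (-0.40) − (-0.76) = +0.36 V.
Since E°cell > 0, the reaction is spontaneous under standard conditions.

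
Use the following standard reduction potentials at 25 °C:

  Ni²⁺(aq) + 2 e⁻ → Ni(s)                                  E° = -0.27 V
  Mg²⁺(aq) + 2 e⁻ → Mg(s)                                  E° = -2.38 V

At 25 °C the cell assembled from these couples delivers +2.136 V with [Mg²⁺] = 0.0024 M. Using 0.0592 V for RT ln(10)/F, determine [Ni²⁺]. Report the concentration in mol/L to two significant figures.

0.018 M

Ni²⁺/Ni is the cathode, Mg²⁺/Mg the anode: E°cell = +2.11 V, n = 2.
Overall reaction: Ni²⁺(aq) + Mg(s) → Ni(s) + Mg²⁺(aq); Q = [Mg²⁺]^1/[Ni²⁺]^1.
From E = E° − (0.0592/n) log Q: log Q = (E° − E)·n/0.0592 = (+2.11 − (+2.136))·2/0.0592 = -0.8784.
So 1·log[Ni²⁺] = 1·log(0.0024) − log Q = -2.6198 − (-0.8784) = -1.7414; [Ni²⁺] = 10^(-1.7414) ≈ 0.018 M.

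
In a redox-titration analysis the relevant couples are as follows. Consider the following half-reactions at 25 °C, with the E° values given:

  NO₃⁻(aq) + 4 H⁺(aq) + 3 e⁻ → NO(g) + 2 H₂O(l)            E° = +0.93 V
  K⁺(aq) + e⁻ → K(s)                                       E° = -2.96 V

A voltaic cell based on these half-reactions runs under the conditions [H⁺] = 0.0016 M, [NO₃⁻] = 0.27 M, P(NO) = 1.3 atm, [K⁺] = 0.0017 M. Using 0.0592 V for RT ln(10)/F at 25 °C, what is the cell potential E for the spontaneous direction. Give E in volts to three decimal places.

+3.820 V

NO₃⁻/NO is the cathode (higher E°), K⁺/K the anode: E°cell = +0.93 − (-2.96) = +3.89 V, n = 3.
Overall: NO₃⁻(aq) + 4 H⁺(aq) + 3 K(s) → NO(g) + 2 H₂O(l) + 3 K⁺(aq)
Q = P(NO)·[K⁺]^3 / ([NO₃⁻]·[H⁺]^4); log Q = 3.557.
E = E° − (0.0592/n) log Q = +3.89 − (0.0592/3)(3.557) = +3.820 V.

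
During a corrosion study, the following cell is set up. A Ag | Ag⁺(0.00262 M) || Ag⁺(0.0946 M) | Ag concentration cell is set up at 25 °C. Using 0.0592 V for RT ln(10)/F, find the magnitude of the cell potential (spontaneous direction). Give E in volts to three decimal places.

+0.092 V

For a concentration cell E°cell = 0. The 0.0946 M side is the cathode (reduction is favoured where [Ag⁺] is higher).
With n = 1, E = −(0.0592/1) log([Ag⁺]ₐₙ/[Ag⁺]꜀ₐₜ) = −(0.0592/1) log(0.00262/0.0946) = −(0.0592/1)(-1.558) = +0.092 V.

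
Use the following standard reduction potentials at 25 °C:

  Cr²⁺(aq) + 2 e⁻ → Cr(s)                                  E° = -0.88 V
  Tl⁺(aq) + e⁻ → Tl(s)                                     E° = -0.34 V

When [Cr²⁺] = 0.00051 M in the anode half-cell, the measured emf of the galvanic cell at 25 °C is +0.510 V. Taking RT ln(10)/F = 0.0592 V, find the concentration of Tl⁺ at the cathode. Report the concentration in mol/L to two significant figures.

0.0070 M

Tl⁺/Tl is the cathode, Cr²⁺/Cr the anode: E°cell = +0.54 V, n = 2.
Overall reaction: 2 Tl⁺(aq) + Cr(s) → 2 Tl(s) + Cr²⁺(aq); Q = [Cr²⁺]^1/[Tl⁺]^2.
From E = E° − (0.0592/n) log Q: log Q = (E° − E)·n/0.0592 = (+0.54 − (+0.510))·2/0.0592 = 1.0135.
So 2·log[Tl⁺] = 1·log(0.00051) − log Q = -3.2924 − (1.0135) = -4.3059; log[Tl⁺] = -4.3059 / 2 = -2.1530; [Tl⁺] = 10^(-2.1530) ≈ 0.0070 M.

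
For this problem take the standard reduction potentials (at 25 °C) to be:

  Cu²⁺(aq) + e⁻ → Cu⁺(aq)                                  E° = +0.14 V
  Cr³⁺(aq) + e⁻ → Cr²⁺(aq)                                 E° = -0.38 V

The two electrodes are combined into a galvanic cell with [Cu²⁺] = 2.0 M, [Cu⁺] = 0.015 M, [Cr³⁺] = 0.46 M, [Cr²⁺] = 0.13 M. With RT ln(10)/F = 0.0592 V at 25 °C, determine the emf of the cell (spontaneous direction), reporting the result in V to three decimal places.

+0.613 V

Cu²⁺/Cu⁺ is the cathode (higher E°), Cr³⁺/Cr²⁺ the anode: E°cell = +0.14 − (-0.38) = +0.52 V, n = 1.
Overall: Cu²⁺(aq) + Cr²⁺(aq) → Cu⁺(aq) + Cr³⁺(aq)
Q = [Cu⁺]·[Cr³⁺] / ([Cu²⁺]·[Cr²⁺]); log Q = -1.576.
E = E° − (0.0592/n) log Q = +0.52 − (0.0592/1)(-1.576) = +0.613 V.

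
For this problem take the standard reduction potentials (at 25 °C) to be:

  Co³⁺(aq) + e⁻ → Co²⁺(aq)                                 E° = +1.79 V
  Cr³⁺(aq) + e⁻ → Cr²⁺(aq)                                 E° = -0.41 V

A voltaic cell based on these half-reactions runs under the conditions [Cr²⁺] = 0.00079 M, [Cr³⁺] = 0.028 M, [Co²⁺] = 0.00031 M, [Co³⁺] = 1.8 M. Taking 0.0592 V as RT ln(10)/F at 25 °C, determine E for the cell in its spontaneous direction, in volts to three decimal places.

+2.331 V

Co³⁺/Co²⁺ is the cathode (higher E°), Cr³⁺/Cr²⁺ the anode: E°cell = +1.79 − (-0.41) = +2.20 V, n = 1.
Overall: Co³⁺(aq) + Cr²⁺(aq) → Co²⁺(aq) + Cr³⁺(aq)
Q = [Co²⁺]·[Cr³⁺] / ([Co³⁺]·[Cr²⁺]); log Q = -2.214.
E = E° − (0.0592/n) log Q = +2.20 − (0.0592/1)(-2.214) = +2.331 V.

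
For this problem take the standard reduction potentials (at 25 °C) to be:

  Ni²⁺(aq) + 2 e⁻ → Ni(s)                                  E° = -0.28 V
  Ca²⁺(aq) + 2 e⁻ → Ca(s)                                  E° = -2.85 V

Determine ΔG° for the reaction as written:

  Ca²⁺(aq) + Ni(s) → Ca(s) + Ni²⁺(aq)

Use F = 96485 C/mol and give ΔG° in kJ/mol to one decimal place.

+495.9 kJ/mol

As written, Ca²⁺/Ca is reduced (cathode) and Ni²⁺/Ni is oxidised (anode), so E°cell = (-2.85) − (-0.28) = -2.57 V.
Balancing electrons gives n = 2.
ΔG° = −nFE° = −(2)(96485)(-2.57) = 495,933 J = +495.9 kJ/mol.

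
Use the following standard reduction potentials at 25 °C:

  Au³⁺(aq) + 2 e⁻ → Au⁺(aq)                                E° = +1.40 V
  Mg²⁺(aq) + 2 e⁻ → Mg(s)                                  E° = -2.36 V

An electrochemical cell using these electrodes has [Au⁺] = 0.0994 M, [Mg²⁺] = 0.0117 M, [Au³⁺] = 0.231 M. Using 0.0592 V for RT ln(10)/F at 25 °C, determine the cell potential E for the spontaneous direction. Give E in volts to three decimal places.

Au³⁺/Au⁺ is the cathode (higher E°), Mg²⁺/Mg the anode: E°cell = +1.40 − (-2.36) = +3.76 V, n = 2.
Overall: Au³⁺(aq) + Mg(s) → Au⁺(aq) + Mg²⁺(aq)
Q = [Au⁺]·[Mg²⁺] / ([Au³⁺]); log Q = -2.298.
E = E° − (0.0592/n) log Q = +3.76 − (0.0592/2)(-2.298) = +3.828 V.

+3.828 V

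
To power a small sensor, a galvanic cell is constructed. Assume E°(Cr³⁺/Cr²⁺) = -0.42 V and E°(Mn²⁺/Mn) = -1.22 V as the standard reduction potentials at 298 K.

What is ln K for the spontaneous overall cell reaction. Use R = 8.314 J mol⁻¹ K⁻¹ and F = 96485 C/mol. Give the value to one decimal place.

62.3

Cathode: Cr³⁺/Cr²⁺; anode: Mn²⁺/Mn. E°cell = (-0.42) − (-1.22) = +0.80 V, with n = 2.
ΔG° = −nFE° = −RT ln K, so ln K = nFE°/(RT) = (2)(96485)(+0.80) / ((8.314)(298)) = 62.309.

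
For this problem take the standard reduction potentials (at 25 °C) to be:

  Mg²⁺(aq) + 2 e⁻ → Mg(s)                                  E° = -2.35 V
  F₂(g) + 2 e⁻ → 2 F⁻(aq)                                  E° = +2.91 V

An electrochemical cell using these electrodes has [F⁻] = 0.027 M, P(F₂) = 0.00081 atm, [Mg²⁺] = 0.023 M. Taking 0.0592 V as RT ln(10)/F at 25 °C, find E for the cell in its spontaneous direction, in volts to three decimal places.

+5.310 V

F₂/F⁻ is the cathode (higher E°), Mg²⁺/Mg the anode: E°cell = +2.91 − (-2.35) = +5.26 V, n = 2.
Overall: F₂(g) + Mg(s) → 2 F⁻(aq) + Mg²⁺(aq)
Q = [F⁻]^2·[Mg²⁺] / (P(F₂)); log Q = -1.684.
E = E° − (0.0592/n) log Q = +5.26 − (0.0592/2)(-1.684) = +5.310 V.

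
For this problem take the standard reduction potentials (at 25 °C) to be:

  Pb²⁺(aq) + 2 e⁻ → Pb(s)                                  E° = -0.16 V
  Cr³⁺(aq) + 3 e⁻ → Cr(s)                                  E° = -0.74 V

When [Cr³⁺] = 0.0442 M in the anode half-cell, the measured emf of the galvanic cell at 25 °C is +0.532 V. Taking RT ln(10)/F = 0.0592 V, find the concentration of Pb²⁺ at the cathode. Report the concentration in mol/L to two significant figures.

0.0030 M

Pb²⁺/Pb is the cathode, Cr³⁺/Cr the anode: E°cell = +0.58 V, n = 6.
Overall reaction: 3 Pb²⁺(aq) + 2 Cr(s) → 3 Pb(s) + 2 Cr³⁺(aq); Q = [Cr³⁺]^2/[Pb²⁺]^3.
From E = E° − (0.0592/n) log Q: log Q = (E° − E)·n/0.0592 = (+0.58 − (+0.532))·6/0.0592 = 4.8649.
So 3·log[Pb²⁺] = 2·log(0.0442) − log Q = -2.7092 − (4.8649) = -7.5741; log[Pb²⁺] = -7.5741 / 3 = -2.5247; [Pb²⁺] = 10^(-2.5247) ≈ 0.0030 M.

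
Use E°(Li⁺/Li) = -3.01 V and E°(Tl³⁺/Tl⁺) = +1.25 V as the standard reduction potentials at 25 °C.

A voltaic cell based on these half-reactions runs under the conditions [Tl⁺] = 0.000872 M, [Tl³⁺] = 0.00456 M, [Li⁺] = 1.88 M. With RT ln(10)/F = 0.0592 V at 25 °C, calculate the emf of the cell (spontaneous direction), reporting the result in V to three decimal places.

+4.265 V

Tl³⁺/Tl⁺ is the cathode (higher E°), Li⁺/Li the anode: E°cell = +1.25 − (-3.01) = +4.26 V, n = 2.
Overall: Tl³⁺(aq) + 2 Li(s) → Tl⁺(aq) + 2 Li⁺(aq)
Q = [Tl⁺]·[Li⁺]^2 / ([Tl³⁺]); log Q = -0.170.
E = E° − (0.0592/n) log Q = +4.26 − (0.0592/2)(-0.170) = +4.265 V.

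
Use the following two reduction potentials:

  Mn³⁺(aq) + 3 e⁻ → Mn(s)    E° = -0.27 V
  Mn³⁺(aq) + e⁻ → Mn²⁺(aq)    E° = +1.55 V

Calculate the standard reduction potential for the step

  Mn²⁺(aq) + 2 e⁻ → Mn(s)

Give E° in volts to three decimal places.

-1.180 V

Sequential free energies add, so n₃E°₃ = n₁E°₁ + n₂E°₂.
With n₃ = 3, and the known step contributing 1×(+1.55) V, the unknown satisfies 2·E° = 3×(-0.27) − 1×(+1.55) = -2.360.
E° = -2.360 / 2 = -1.180 V.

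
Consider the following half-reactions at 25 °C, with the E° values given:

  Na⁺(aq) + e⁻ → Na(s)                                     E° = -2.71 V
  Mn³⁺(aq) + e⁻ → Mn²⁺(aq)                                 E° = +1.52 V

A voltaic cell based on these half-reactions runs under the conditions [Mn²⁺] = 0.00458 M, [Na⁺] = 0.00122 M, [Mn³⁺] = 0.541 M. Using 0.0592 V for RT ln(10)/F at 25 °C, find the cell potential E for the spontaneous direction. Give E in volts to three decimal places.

Mn³⁺/Mn²⁺ is the cathode (higher E°), Na⁺/Na the anode: E°cell = +1.52 − (-2.71) = +4.23 V, n = 1.
Overall: Mn³⁺(aq) + Na(s) → Mn²⁺(aq) + Na⁺(aq)
Q = [Mn²⁺]·[Na⁺] / ([Mn³⁺]); log Q = -4.986.
E = E° − (0.0592/n) log Q = +4.23 − (0.0592/1)(-4.986) = +4.525 V.

+4.525 V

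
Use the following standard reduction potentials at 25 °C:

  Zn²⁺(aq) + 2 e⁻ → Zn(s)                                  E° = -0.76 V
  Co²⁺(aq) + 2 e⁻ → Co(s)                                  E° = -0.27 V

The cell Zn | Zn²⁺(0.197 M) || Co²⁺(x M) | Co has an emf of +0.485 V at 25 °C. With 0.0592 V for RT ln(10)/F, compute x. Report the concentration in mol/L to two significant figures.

Co²⁺/Co is the cathode, Zn²⁺/Zn the anode: E°cell = +0.49 V, n = 2.
Overall reaction: Co²⁺(aq) + Zn(s) → Co(s) + Zn²⁺(aq); Q = [Zn²⁺]^1/[Co²⁺]^1.
From E = E° − (0.0592/n) log Q: log Q = (E° − E)·n/0.0592 = (+0.49 − (+0.485))·2/0.0592 = 0.1689.
So 1·log[Co²⁺] = 1·log(0.197) − log Q = -0.7055 − (0.1689) = -0.8744; [Co²⁺] = 10^(-0.8744) ≈ 0.13 M.

0.13 M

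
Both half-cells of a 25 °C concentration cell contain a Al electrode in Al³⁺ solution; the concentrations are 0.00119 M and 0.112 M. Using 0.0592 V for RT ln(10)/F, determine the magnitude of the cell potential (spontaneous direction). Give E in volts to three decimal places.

For a concentration cell E°cell = 0. The 0.112 M side is the cathode (reduction is favoured where [Al³⁺] is higher).
With n = 3, E = −(0.0592/3) log([Al³⁺]ₐₙ/[Al³⁺]꜀ₐₜ) = −(0.0592/3) log(0.00119/0.112) = −(0.0592/3)(-1.974) = +0.039 V.

+0.039 V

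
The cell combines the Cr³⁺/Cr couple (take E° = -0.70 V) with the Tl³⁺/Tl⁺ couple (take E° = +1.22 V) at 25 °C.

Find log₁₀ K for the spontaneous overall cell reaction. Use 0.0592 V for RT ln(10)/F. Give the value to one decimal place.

Cathode: Tl³⁺/Tl⁺; anode: Cr³⁺/Cr. E°cell = +1.92 V, n = 6.
log K = nE°cell / 0.0592 = (6)(+1.92) / 0.0592 = 194.6.

194.6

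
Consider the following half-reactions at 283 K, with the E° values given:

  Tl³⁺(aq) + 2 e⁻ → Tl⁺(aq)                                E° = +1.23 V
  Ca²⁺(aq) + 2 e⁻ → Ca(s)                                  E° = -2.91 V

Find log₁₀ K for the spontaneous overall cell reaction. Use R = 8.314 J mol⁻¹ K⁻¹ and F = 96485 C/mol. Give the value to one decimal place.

Cathode: Tl³⁺/Tl⁺; anode: Ca²⁺/Ca. E°cell = (+1.23) − (-2.91) = +4.14 V, with n = 2.
ΔG° = −nFE° = −RT ln K, so ln K = nFE°/(RT) = (2)(96485)(+4.14) / ((8.314)(283)) = 339.542.
log₁₀ K = 339.542 / ln 10 = 147.5.

147.5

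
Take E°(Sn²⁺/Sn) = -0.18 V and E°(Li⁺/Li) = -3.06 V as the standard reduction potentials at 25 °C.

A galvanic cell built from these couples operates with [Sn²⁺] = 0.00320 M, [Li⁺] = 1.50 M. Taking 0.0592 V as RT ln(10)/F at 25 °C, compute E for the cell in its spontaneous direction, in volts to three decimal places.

Sn²⁺/Sn is the cathode (higher E°), Li⁺/Li the anode: E°cell = -0.18 − (-3.06) = +2.88 V, n = 2.
Overall: Sn²⁺(aq) + 2 Li(s) → Sn(s) + 2 Li⁺(aq)
Q = [Li⁺]^2 / ([Sn²⁺]); log Q = 2.847.
E = E° − (0.0592/n) log Q = +2.88 − (0.0592/2)(2.847) = +2.796 V.

+2.796 V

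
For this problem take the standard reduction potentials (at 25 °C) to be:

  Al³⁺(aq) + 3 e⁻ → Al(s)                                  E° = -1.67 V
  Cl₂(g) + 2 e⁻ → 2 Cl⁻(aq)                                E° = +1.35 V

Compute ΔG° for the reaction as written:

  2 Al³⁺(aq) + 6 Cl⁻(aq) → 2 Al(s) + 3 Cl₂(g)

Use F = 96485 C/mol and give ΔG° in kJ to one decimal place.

As written, Al³⁺/Al is reduced (cathode) and Cl₂/Cl⁻ is oxidised (anode), so E°cell = (-1.67) − (+1.35) = -3.02 V.
Balancing electrons gives n = 6.
ΔG° = −nFE° = −(6)(96485)(-3.02) = 1,748,308 J = +1748.3 kJ.

+1748.3 kJ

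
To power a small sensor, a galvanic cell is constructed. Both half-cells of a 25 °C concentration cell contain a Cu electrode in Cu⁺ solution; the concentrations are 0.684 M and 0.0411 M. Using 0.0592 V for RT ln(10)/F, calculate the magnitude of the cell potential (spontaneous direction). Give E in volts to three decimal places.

+0.072 V

For a concentration cell E°cell = 0. The 0.684 M side is the cathode (reduction is favoured where [Cu⁺] is higher).
With n = 1, E = −(0.0592/1) log([Cu⁺]ₐₙ/[Cu⁺]꜀ₐₜ) = −(0.0592/1) log(0.0411/0.684) = −(0.0592/1)(-1.221) = +0.072 V.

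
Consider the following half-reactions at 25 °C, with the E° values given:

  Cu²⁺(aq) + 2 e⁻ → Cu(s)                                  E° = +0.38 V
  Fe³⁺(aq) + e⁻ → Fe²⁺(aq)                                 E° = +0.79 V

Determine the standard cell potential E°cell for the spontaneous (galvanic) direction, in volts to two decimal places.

+0.41 V

The Fe³⁺/Fe²⁺ couple has the higher reduction potential, so it is the cathode; Cu²⁺/Cu is oxidised at the anode.
E°cell = E°(cathode) − E°(anode) = (+0.79) − (+0.38) = +0.41 V.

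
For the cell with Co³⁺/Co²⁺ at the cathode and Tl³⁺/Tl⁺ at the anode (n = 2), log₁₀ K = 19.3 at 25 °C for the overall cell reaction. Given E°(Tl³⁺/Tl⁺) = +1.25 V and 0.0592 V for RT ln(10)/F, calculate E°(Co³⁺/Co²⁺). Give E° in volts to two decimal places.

+1.82 V

E°cell = (0.0592/n)·log K = (0.0592/2)(19.3) = +0.571 V.
Since Co³⁺/Co²⁺ is the cathode and Tl³⁺/Tl⁺ the anode, E°cell = E°(Co³⁺/Co²⁺) − E°(Tl³⁺/Tl⁺).
So E°(Co³⁺/Co²⁺) = E°cell + E°(Tl³⁺/Tl⁺) = +0.571 + (+1.25) = +1.82 V.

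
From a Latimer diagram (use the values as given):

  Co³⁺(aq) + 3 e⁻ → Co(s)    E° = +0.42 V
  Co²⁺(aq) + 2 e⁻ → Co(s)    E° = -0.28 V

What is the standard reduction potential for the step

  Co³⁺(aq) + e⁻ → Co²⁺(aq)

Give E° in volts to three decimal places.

Sequential free energies add, so n₃E°₃ = n₁E°₁ + n₂E°₂.
With n₃ = 3, and the known step contributing 2×(-0.28) V, the unknown satisfies 1·E° = 3×(+0.42) − 2×(-0.28) = +1.820.
E° = +1.820 / 1 = +1.820 V.

+1.820 V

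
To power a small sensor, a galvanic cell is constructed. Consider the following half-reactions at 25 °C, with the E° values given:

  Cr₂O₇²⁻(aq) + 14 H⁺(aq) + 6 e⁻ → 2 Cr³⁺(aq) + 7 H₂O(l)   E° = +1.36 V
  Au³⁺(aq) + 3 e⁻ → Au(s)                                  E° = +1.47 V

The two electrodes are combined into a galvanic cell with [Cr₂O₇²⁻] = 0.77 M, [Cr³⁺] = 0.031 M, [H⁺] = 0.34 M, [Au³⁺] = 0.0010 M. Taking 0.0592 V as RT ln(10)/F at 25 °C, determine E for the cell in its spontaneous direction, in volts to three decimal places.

Au³⁺/Au is the cathode (higher E°), Cr₂O₇²⁻/Cr³⁺ the anode: E°cell = +1.47 − (+1.36) = +0.11 V, n = 6.
Overall: 2 Au³⁺(aq) + 2 Cr³⁺(aq) + 7 H₂O(l) → 2 Au(s) + Cr₂O₇²⁻(aq) + 14 H⁺(aq)
Q = [Cr₂O₇²⁻]·[H⁺]^14 / ([Au³⁺]^2·[Cr³⁺]^2); log Q = 2.344.
E = E° − (0.0592/n) log Q = +0.11 − (0.0592/6)(2.344) = +0.087 V.

+0.087 V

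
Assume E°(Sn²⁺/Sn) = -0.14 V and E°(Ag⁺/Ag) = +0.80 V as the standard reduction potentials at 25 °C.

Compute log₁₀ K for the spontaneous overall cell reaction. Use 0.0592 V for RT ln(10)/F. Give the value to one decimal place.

31.8

Cathode: Ag⁺/Ag; anode: Sn²⁺/Sn. E°cell = +0.94 V, n = 2.
log K = nE°cell / 0.0592 = (2)(+0.94) / 0.0592 = 31.8.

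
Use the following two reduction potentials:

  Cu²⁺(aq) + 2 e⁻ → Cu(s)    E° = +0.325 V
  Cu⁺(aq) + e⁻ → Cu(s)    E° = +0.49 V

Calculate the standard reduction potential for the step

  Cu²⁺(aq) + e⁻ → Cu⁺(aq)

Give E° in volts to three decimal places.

Sequential free energies add, so n₃E°₃ = n₁E°₁ + n₂E°₂.
With n₃ = 2, and the known step contributing 1×(+0.49) V, the unknown satisfies 1·E° = 2×(+0.325) − 1×(+0.49) = +0.160.
E° = +0.160 / 1 = +0.160 V.

+0.160 V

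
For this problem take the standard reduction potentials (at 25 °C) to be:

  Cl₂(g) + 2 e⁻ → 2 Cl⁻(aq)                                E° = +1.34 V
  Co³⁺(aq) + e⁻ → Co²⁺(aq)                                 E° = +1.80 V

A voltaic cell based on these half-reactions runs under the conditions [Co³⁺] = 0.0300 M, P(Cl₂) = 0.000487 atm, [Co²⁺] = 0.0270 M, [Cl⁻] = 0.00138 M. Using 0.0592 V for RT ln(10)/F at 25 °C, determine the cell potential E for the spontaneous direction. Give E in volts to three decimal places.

Co³⁺/Co²⁺ is the cathode (higher E°), Cl₂/Cl⁻ the anode: E°cell = +1.80 − (+1.34) = +0.46 V, n = 2.
Overall: 2 Co³⁺(aq) + 2 Cl⁻(aq) → 2 Co²⁺(aq) + Cl₂(g)
Q = [Co²⁺]^2·P(Cl₂) / ([Co³⁺]^2·[Cl⁻]^2); log Q = 2.316.
E = E° − (0.0592/n) log Q = +0.46 − (0.0592/2)(2.316) = +0.391 V.

+0.391 V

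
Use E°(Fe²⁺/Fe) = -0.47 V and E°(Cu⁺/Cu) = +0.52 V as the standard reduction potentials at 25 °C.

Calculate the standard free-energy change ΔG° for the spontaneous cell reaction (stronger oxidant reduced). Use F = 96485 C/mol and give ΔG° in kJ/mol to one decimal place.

-191.0 kJ/mol

Cu⁺/Cu (E° = +0.52 V) is the cathode; Fe²⁺/Fe (E° = -0.47 V) is the anode, so E°cell = +0.99 V.
Balancing electrons gives n = 2 (lcm of 1 and 2).
ΔG° = −nFE° = −(2)(96485)(+0.99) = -191,040 J = -191.0 kJ/mol.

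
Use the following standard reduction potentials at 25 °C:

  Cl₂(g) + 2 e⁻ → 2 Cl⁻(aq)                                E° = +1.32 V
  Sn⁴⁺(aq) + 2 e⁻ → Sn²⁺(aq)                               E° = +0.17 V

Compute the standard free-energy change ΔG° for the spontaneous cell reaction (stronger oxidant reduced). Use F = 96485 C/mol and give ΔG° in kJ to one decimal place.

-221.9 kJ

Cl₂/Cl⁻ (E° = +1.32 V) is the cathode; Sn⁴⁺/Sn²⁺ (E° = +0.17 V) is the anode, so E°cell = +1.15 V.
Balancing electrons gives n = 2 (lcm of 2 and 2).
ΔG° = −nFE° = −(2)(96485)(+1.15) = -221,915 J = -221.9 kJ.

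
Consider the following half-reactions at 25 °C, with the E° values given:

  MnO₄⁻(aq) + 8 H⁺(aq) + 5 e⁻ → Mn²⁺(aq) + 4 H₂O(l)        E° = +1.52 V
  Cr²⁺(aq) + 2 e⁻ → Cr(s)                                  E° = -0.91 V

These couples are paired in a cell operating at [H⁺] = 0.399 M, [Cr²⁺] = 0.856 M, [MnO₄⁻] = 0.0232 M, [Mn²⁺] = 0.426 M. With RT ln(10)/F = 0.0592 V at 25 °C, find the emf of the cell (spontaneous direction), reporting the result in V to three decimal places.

+2.379 V

MnO₄⁻/Mn²⁺ is the cathode (higher E°), Cr²⁺/Cr the anode: E°cell = +1.52 − (-0.91) = +2.43 V, n = 10.
Overall: 2 MnO₄⁻(aq) + 16 H⁺(aq) + 5 Cr(s) → 2 Mn²⁺(aq) + 8 H₂O(l) + 5 Cr²⁺(aq)
Q = [Mn²⁺]^2·[Cr²⁺]^5 / ([MnO₄⁻]^2·[H⁺]^16); log Q = 8.575.
E = E° − (0.0592/n) log Q = +2.43 − (0.0592/10)(8.575) = +2.379 V.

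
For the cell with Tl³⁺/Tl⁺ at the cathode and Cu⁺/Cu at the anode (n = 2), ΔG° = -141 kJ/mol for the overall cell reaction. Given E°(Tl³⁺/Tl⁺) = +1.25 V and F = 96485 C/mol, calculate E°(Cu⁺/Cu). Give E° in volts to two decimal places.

E°cell = −ΔG°/(nF) = −(-141×10³)/((2)(96485)) = +0.731 V.
Since Tl³⁺/Tl⁺ is the cathode and Cu⁺/Cu the anode, E°cell = E°(Tl³⁺/Tl⁺) − E°(Cu⁺/Cu).
So E°(Cu⁺/Cu) = E°(Tl³⁺/Tl⁺) − E°cell = (+1.25) − (+0.731) = +0.52 V.

+0.52 V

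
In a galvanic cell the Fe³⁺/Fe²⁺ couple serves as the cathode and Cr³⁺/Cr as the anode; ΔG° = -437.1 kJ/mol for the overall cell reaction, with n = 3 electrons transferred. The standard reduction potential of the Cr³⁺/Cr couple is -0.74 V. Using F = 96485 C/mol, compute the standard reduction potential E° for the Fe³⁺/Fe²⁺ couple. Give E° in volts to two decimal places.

E°cell = −ΔG°/(nF) = −(-437.1×10³)/((3)(96485)) = +1.510 V.
Since Fe³⁺/Fe²⁺ is the cathode and Cr³⁺/Cr the anode, E°cell = E°(Fe³⁺/Fe²⁺) − E°(Cr³⁺/Cr).
So E°(Fe³⁺/Fe²⁺) = E°cell + E°(Cr³⁺/Cr) = +1.510 + (-0.74) = +0.77 V.

+0.77 V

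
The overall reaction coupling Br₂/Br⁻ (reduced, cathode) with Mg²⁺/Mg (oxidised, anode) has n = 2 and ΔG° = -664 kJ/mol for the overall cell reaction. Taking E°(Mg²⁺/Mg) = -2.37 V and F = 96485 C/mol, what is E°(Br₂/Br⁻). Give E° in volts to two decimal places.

E°cell = −ΔG°/(nF) = −(-664×10³)/((2)(96485)) = +3.441 V.
Since Br₂/Br⁻ is the cathode and Mg²⁺/Mg the anode, E°cell = E°(Br₂/Br⁻) − E°(Mg²⁺/Mg).
So E°(Br₂/Br⁻) = E°cell + E°(Mg²⁺/Mg) = +3.441 + (-2.37) = +1.07 V.

+1.07 V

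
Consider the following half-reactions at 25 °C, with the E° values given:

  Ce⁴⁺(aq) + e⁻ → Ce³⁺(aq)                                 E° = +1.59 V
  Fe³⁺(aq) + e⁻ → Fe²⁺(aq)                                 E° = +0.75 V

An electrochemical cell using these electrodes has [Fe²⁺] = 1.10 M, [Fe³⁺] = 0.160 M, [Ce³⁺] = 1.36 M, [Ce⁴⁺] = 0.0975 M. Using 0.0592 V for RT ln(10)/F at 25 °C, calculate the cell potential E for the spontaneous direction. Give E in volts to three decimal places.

Ce⁴⁺/Ce³⁺ is the cathode (higher E°), Fe³⁺/Fe²⁺ the anode: E°cell = +1.59 − (+0.75) = +0.84 V, n = 1.
Overall: Ce⁴⁺(aq) + Fe²⁺(aq) → Ce³⁺(aq) + Fe³⁺(aq)
Q = [Ce³⁺]·[Fe³⁺] / ([Ce⁴⁺]·[Fe²⁺]); log Q = 0.307.
E = E° − (0.0592/n) log Q = +0.84 − (0.0592/1)(0.307) = +0.822 V.

+0.822 V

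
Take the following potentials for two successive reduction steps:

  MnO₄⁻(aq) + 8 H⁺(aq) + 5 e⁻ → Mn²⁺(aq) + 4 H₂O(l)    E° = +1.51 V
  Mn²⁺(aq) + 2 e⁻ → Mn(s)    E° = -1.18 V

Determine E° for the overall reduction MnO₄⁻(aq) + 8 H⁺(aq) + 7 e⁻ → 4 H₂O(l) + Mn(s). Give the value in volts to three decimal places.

+0.741 V

Since ΔG° = −nFE° is additive over sequential reductions, n₃E°₃ = n₁E°₁ + n₂E°₂.
E°₃ = (5×+1.51 + 2×-1.18) / 7 = (+5.190) / 7 = +0.741 V.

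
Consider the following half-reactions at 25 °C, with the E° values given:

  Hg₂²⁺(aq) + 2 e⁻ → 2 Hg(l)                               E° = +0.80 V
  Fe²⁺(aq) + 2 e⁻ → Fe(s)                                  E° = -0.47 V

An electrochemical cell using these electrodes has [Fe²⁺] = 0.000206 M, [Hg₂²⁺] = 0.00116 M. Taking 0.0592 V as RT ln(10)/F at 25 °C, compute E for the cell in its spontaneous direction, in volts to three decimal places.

Hg₂²⁺/Hg is the cathode (higher E°), Fe²⁺/Fe the anode: E°cell = +0.80 − (-0.47) = +1.27 V, n = 2.
Overall: Hg₂²⁺(aq) + Fe(s) → 2 Hg(l) + Fe²⁺(aq)
Q = [Fe²⁺] / ([Hg₂²⁺]); log Q = -0.751.
E = E° − (0.0592/n) log Q = +1.27 − (0.0592/2)(-0.751) = +1.292 V.

+1.292 V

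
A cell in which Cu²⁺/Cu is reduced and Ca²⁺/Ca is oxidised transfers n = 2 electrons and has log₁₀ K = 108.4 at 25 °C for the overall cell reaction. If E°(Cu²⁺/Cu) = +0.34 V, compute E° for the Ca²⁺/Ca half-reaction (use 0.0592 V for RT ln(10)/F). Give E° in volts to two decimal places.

-2.87 V

E°cell = (0.0592/n)·log K = (0.0592/2)(108.4) = +3.209 V.
Since Cu²⁺/Cu is the cathode and Ca²⁺/Ca the anode, E°cell = E°(Cu²⁺/Cu) − E°(Ca²⁺/Ca).
So E°(Ca²⁺/Ca) = E°(Cu²⁺/Cu) − E°cell = (+0.34) − (+3.209) = -2.87 V.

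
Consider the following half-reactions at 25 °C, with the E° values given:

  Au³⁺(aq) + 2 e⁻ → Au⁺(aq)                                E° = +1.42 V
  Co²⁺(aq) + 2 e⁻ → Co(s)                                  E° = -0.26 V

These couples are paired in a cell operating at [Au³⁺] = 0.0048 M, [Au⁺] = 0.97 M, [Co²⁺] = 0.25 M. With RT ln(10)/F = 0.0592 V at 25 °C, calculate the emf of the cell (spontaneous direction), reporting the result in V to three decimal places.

Au³⁺/Au⁺ is the cathode (higher E°), Co²⁺/Co the anode: E°cell = +1.42 − (-0.26) = +1.68 V, n = 2.
Overall: Au³⁺(aq) + Co(s) → Au⁺(aq) + Co²⁺(aq)
Q = [Au⁺]·[Co²⁺] / ([Au³⁺]); log Q = 1.703.
E = E° − (0.0592/n) log Q = +1.68 − (0.0592/2)(1.703) = +1.630 V.

+1.630 V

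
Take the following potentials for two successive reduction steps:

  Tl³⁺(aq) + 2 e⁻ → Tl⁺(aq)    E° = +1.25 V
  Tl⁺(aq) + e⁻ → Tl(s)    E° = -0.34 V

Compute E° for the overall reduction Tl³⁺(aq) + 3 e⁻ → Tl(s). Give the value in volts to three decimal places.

+0.720 V

Since ΔG° = −nFE° is additive over sequential reductions, n₃E°₃ = n₁E°₁ + n₂E°₂.
E°₃ = (2×+1.25 + 1×-0.34) / 3 = (+2.160) / 3 = +0.720 V.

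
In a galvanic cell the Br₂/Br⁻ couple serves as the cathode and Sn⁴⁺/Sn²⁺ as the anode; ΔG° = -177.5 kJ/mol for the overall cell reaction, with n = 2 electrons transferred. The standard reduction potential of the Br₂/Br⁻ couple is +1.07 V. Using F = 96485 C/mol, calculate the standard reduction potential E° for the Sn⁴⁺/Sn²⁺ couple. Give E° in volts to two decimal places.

+0.15 V

E°cell = −ΔG°/(nF) = −(-177.5×10³)/((2)(96485)) = +0.920 V.
Since Br₂/Br⁻ is the cathode and Sn⁴⁺/Sn²⁺ the anode, E°cell = E°(Br₂/Br⁻) − E°(Sn⁴⁺/Sn²⁺).
So E°(Sn⁴⁺/Sn²⁺) = E°(Br₂/Br⁻) − E°cell = (+1.07) − (+0.920) = +0.15 V.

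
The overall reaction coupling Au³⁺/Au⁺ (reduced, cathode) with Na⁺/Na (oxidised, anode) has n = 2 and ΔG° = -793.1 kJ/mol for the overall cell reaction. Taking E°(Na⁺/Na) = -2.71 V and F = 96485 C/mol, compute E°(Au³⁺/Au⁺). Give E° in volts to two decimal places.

E°cell = −ΔG°/(nF) = −(-793.1×10³)/((2)(96485)) = +4.110 V.
Since Au³⁺/Au⁺ is the cathode and Na⁺/Na the anode, E°cell = E°(Au³⁺/Au⁺) − E°(Na⁺/Na).
So E°(Au³⁺/Au⁺) = E°cell + E°(Na⁺/Na) = +4.110 + (-2.71) = +1.40 V.

+1.40 V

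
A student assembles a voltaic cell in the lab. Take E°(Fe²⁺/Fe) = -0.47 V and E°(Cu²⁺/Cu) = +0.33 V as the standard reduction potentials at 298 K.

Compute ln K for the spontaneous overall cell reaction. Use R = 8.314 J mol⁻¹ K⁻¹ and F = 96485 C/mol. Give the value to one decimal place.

Cathode: Cu²⁺/Cu; anode: Fe²⁺/Fe. E°cell = (+0.33) − (-0.47) = +0.80 V, with n = 2.
ΔG° = −nFE° = −RT ln K, so ln K = nFE°/(RT) = (2)(96485)(+0.80) / ((8.314)(298)) = 62.309.

62.3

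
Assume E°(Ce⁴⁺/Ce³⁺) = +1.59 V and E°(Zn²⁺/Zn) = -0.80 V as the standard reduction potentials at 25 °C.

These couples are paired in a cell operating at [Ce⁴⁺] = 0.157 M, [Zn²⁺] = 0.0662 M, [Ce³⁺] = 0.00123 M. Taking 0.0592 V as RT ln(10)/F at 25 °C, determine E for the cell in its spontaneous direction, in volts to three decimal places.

Ce⁴⁺/Ce³⁺ is the cathode (higher E°), Zn²⁺/Zn the anode: E°cell = +1.59 − (-0.80) = +2.39 V, n = 2.
Overall: 2 Ce⁴⁺(aq) + Zn(s) → 2 Ce³⁺(aq) + Zn²⁺(aq)
Q = [Ce³⁺]^2·[Zn²⁺] / ([Ce⁴⁺]^2); log Q = -5.391.
E = E° − (0.0592/n) log Q = +2.39 − (0.0592/2)(-5.391) = +2.550 V.

+2.550 V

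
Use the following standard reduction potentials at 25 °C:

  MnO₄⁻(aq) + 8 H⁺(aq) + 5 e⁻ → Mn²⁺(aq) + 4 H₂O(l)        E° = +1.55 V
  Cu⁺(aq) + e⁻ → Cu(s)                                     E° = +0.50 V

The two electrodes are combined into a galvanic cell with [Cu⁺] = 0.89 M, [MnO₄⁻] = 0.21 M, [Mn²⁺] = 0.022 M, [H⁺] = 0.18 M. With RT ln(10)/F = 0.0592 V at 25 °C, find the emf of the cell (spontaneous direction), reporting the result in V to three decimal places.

+0.994 V

MnO₄⁻/Mn²⁺ is the cathode (higher E°), Cu⁺/Cu the anode: E°cell = +1.55 − (+0.50) = +1.05 V, n = 5.
Overall: MnO₄⁻(aq) + 8 H⁺(aq) + 5 Cu(s) → Mn²⁺(aq) + 4 H₂O(l) + 5 Cu⁺(aq)
Q = [Mn²⁺]·[Cu⁺]^5 / ([MnO₄⁻]·[H⁺]^8); log Q = 4.725.
E = E° − (0.0592/n) log Q = +1.05 − (0.0592/5)(4.725) = +0.994 V.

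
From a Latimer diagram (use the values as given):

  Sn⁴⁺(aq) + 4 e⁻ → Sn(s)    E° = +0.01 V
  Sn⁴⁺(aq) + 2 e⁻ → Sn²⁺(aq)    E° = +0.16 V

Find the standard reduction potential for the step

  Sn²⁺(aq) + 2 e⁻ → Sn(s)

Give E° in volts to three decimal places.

Sequential free energies add, so n₃E°₃ = n₁E°₁ + n₂E°₂.
With n₃ = 4, and the known step contributing 2×(+0.16) V, the unknown satisfies 2·E° = 4×(+0.01) − 2×(+0.16) = -0.280.
E° = -0.280 / 2 = -0.140 V.

-0.140 V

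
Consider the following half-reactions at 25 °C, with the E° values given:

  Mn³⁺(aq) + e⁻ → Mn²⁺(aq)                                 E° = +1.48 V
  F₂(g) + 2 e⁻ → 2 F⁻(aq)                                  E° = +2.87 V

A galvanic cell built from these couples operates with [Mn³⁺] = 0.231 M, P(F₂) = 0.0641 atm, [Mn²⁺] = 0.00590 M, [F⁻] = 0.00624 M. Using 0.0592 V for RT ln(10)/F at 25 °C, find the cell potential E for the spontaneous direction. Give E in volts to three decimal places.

F₂/F⁻ is the cathode (higher E°), Mn³⁺/Mn²⁺ the anode: E°cell = +2.87 − (+1.48) = +1.39 V, n = 2.
Overall: F₂(g) + 2 Mn²⁺(aq) → 2 F⁻(aq) + 2 Mn³⁺(aq)
Q = [F⁻]^2·[Mn³⁺]^2 / (P(F₂)·[Mn²⁺]^2); log Q = -0.031.
E = E° − (0.0592/n) log Q = +1.39 − (0.0592/2)(-0.031) = +1.391 V.

+1.391 V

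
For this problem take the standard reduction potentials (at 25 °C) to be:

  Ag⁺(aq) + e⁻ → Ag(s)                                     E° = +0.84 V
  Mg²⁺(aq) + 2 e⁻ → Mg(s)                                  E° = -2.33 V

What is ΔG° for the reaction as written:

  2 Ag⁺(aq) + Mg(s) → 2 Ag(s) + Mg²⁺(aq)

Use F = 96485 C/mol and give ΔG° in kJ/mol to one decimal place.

-611.7 kJ/mol

As written, Ag⁺/Ag is reduced (cathode) and Mg²⁺/Mg is oxidised (anode), so E°cell = (+0.84) − (-2.33) = +3.17 V.
Balancing electrons gives n = 2.
ΔG° = −nFE° = −(2)(96485)(+3.17) = -611,715 J = -611.7 kJ/mol.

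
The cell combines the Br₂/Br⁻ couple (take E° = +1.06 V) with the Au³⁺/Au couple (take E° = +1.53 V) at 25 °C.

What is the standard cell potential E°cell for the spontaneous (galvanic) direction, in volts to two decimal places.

The Au³⁺/Au couple has the higher reduction potential, so it is the cathode; Br₂/Br⁻ is oxidised at the anode.
E°cell = E°(cathode) − E°(anode) = (+1.53) − (+1.06) = +0.47 V.

+0.47 V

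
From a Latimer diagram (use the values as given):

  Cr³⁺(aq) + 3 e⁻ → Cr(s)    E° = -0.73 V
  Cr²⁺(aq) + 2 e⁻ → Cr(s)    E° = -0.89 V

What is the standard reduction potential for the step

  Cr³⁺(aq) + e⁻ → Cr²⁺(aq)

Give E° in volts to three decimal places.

Sequential free energies add, so n₃E°₃ = n₁E°₁ + n₂E°₂.
With n₃ = 3, and the known step contributing 2×(-0.89) V, the unknown satisfies 1·E° = 3×(-0.73) − 2×(-0.89) = -0.410.
E° = -0.410 / 1 = -0.410 V.

-0.410 V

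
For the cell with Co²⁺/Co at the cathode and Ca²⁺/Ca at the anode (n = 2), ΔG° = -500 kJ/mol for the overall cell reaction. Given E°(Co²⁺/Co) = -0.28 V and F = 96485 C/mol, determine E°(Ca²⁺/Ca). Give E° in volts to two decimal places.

E°cell = −ΔG°/(nF) = −(-500×10³)/((2)(96485)) = +2.591 V.
Since Co²⁺/Co is the cathode and Ca²⁺/Ca the anode, E°cell = E°(Co²⁺/Co) − E°(Ca²⁺/Ca).
So E°(Ca²⁺/Ca) = E°(Co²⁺/Co) − E°cell = (-0.28) − (+2.591) = -2.87 V.

-2.87 V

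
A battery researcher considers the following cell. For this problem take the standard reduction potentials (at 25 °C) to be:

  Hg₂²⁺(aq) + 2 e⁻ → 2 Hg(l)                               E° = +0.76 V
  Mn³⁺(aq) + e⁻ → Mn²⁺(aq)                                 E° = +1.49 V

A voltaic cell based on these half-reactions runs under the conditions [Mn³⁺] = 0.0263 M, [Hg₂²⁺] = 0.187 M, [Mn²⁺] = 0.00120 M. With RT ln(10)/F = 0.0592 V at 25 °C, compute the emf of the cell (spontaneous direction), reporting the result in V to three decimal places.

Mn³⁺/Mn²⁺ is the cathode (higher E°), Hg₂²⁺/Hg the anode: E°cell = +1.49 − (+0.76) = +0.73 V, n = 2.
Overall: 2 Mn³⁺(aq) + 2 Hg(l) → 2 Mn²⁺(aq) + Hg₂²⁺(aq)
Q = [Mn²⁺]^2·[Hg₂²⁺] / ([Mn³⁺]^2); log Q = -3.410.
E = E° − (0.0592/n) log Q = +0.73 − (0.0592/2)(-3.410) = +0.831 V.

+0.831 V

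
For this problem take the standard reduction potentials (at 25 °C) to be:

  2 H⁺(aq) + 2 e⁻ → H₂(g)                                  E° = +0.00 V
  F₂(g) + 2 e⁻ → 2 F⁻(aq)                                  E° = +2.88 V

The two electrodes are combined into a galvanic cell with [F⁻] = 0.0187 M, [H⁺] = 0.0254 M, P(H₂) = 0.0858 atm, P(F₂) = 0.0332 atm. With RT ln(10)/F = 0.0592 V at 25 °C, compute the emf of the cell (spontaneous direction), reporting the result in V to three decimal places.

F₂/F⁻ is the cathode (higher E°), H⁺/H₂ the anode: E°cell = +2.88 − (+0.00) = +2.88 V, n = 2.
Overall: F₂(g) + H₂(g) → 2 F⁻(aq) + 2 H⁺(aq)
Q = [F⁻]^2·[H⁺]^2 / (P(F₂)·P(H₂)); log Q = -4.101.
E = E° − (0.0592/n) log Q = +2.88 − (0.0592/2)(-4.101) = +3.001 V.

+3.001 V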